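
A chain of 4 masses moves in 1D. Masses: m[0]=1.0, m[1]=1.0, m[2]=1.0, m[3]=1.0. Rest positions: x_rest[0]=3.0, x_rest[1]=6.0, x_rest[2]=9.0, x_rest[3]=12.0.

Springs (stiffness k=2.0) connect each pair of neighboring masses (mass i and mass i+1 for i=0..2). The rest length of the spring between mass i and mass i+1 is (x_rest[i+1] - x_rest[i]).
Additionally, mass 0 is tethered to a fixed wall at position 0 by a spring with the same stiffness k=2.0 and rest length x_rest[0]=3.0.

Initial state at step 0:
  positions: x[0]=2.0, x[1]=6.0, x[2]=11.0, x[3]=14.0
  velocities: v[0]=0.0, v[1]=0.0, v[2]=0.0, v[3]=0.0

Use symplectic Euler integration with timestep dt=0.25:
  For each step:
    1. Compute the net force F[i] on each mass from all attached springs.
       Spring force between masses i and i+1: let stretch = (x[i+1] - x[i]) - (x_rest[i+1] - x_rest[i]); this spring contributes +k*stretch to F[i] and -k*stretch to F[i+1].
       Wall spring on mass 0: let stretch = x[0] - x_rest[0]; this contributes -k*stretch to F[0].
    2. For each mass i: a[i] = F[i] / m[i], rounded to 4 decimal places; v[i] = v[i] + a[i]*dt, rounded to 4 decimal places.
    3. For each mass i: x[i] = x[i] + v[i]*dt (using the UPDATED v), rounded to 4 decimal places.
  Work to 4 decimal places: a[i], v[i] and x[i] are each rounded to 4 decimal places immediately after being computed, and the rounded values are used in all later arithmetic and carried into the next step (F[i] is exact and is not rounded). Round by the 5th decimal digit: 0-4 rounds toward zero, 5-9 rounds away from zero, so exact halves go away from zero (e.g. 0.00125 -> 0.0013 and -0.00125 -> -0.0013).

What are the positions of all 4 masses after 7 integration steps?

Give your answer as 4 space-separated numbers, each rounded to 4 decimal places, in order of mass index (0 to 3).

Step 0: x=[2.0000 6.0000 11.0000 14.0000] v=[0.0000 0.0000 0.0000 0.0000]
Step 1: x=[2.2500 6.1250 10.7500 14.0000] v=[1.0000 0.5000 -1.0000 0.0000]
Step 2: x=[2.7031 6.3438 10.3281 13.9688] v=[1.8125 0.8750 -1.6875 -0.1250]
Step 3: x=[3.2734 6.6055 9.8633 13.8575] v=[2.2813 1.0468 -1.8593 -0.4454]
Step 4: x=[3.8511 6.8579 9.4905 13.6219] v=[2.3107 1.0097 -1.4911 -0.9425]
Step 5: x=[4.3233 7.0636 9.3051 13.2449] v=[1.8886 0.8226 -0.7417 -1.5082]
Step 6: x=[4.5976 7.2069 9.3320 12.7504] v=[1.0971 0.5732 0.1075 -1.9781]
Step 7: x=[4.6234 7.2897 9.5206 12.2036] v=[0.1030 0.3311 0.7542 -2.1873]

Answer: 4.6234 7.2897 9.5206 12.2036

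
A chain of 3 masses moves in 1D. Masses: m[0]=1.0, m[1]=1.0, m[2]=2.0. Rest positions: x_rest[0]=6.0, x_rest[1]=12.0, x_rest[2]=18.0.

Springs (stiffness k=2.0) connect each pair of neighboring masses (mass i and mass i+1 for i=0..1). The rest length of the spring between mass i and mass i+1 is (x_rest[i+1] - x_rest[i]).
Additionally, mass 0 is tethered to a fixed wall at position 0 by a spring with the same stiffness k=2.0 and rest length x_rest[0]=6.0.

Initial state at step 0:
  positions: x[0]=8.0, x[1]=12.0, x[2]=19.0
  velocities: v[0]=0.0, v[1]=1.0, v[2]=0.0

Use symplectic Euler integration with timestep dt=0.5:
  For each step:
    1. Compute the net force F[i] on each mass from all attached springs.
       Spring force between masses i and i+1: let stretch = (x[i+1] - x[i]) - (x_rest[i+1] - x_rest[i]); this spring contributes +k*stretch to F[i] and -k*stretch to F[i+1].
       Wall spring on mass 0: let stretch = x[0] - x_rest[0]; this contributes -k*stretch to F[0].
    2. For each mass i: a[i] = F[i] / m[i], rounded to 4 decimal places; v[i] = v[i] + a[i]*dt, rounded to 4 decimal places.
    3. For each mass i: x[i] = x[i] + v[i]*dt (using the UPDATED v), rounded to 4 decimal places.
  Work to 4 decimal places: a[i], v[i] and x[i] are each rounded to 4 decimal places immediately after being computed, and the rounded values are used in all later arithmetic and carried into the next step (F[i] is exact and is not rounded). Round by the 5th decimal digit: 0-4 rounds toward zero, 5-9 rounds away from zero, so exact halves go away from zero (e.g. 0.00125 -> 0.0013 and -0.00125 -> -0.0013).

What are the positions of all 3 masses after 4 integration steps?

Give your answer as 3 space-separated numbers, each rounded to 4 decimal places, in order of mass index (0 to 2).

Answer: 7.3282 10.6329 19.4728

Derivation:
Step 0: x=[8.0000 12.0000 19.0000] v=[0.0000 1.0000 0.0000]
Step 1: x=[6.0000 14.0000 18.7500] v=[-4.0000 4.0000 -0.5000]
Step 2: x=[5.0000 14.3750 18.8125] v=[-2.0000 0.7500 0.1250]
Step 3: x=[6.1875 12.2813 19.2657] v=[2.3750 -4.1875 0.9063]
Step 4: x=[7.3282 10.6329 19.4728] v=[2.2813 -3.2969 0.4141]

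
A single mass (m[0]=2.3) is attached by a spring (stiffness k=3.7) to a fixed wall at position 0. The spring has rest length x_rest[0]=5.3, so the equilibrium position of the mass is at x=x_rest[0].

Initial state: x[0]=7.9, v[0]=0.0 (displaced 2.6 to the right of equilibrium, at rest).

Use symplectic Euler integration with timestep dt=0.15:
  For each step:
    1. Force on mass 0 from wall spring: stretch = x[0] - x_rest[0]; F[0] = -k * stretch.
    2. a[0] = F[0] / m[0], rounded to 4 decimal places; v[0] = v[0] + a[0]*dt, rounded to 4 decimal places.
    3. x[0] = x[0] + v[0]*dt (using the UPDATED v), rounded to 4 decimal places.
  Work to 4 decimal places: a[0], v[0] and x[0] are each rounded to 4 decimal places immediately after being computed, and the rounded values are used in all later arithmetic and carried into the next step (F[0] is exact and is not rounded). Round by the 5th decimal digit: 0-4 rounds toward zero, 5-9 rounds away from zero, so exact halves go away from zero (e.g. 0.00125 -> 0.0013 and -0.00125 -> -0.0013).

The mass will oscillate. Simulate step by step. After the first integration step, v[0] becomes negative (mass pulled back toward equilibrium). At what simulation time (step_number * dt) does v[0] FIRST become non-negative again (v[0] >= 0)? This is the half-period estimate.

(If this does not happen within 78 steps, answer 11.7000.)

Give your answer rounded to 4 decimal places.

Answer: 2.5500

Derivation:
Step 0: x=[7.9000] v=[0.0000]
Step 1: x=[7.8059] v=[-0.6274]
Step 2: x=[7.6211] v=[-1.2321]
Step 3: x=[7.3523] v=[-1.7922]
Step 4: x=[7.0092] v=[-2.2874]
Step 5: x=[6.6042] v=[-2.6998]
Step 6: x=[6.1520] v=[-3.0145]
Step 7: x=[5.6690] v=[-3.2201]
Step 8: x=[5.1726] v=[-3.3091]
Step 9: x=[4.6808] v=[-3.2784]
Step 10: x=[4.2115] v=[-3.1290]
Step 11: x=[3.7816] v=[-2.8663]
Step 12: x=[3.4066] v=[-2.4999]
Step 13: x=[3.1002] v=[-2.0430]
Step 14: x=[2.8734] v=[-1.5122]
Step 15: x=[2.7344] v=[-0.9266]
Step 16: x=[2.6883] v=[-0.3075]
Step 17: x=[2.7367] v=[0.3227]
First v>=0 after going negative at step 17, time=2.5500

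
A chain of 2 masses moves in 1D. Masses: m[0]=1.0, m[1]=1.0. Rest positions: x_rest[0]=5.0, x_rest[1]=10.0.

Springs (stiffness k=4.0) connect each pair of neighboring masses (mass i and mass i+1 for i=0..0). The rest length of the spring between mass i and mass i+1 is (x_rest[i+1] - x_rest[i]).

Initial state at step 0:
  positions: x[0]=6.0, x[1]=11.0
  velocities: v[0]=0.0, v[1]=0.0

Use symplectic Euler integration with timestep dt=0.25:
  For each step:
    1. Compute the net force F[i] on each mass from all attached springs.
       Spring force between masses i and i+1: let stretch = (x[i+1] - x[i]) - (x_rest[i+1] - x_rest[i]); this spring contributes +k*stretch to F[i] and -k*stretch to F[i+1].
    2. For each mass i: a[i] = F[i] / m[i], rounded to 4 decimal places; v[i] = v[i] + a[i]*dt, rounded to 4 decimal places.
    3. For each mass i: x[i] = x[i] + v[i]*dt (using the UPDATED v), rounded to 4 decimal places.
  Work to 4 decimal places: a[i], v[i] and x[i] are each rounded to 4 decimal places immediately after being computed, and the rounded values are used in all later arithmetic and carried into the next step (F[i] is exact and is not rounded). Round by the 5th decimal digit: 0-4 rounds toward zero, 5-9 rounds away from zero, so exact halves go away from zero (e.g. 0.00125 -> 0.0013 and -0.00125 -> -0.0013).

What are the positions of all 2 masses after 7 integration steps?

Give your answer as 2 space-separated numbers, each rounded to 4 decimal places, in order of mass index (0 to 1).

Answer: 6.0000 11.0000

Derivation:
Step 0: x=[6.0000 11.0000] v=[0.0000 0.0000]
Step 1: x=[6.0000 11.0000] v=[0.0000 0.0000]
Step 2: x=[6.0000 11.0000] v=[0.0000 0.0000]
Step 3: x=[6.0000 11.0000] v=[0.0000 0.0000]
Step 4: x=[6.0000 11.0000] v=[0.0000 0.0000]
Step 5: x=[6.0000 11.0000] v=[0.0000 0.0000]
Step 6: x=[6.0000 11.0000] v=[0.0000 0.0000]
Step 7: x=[6.0000 11.0000] v=[0.0000 0.0000]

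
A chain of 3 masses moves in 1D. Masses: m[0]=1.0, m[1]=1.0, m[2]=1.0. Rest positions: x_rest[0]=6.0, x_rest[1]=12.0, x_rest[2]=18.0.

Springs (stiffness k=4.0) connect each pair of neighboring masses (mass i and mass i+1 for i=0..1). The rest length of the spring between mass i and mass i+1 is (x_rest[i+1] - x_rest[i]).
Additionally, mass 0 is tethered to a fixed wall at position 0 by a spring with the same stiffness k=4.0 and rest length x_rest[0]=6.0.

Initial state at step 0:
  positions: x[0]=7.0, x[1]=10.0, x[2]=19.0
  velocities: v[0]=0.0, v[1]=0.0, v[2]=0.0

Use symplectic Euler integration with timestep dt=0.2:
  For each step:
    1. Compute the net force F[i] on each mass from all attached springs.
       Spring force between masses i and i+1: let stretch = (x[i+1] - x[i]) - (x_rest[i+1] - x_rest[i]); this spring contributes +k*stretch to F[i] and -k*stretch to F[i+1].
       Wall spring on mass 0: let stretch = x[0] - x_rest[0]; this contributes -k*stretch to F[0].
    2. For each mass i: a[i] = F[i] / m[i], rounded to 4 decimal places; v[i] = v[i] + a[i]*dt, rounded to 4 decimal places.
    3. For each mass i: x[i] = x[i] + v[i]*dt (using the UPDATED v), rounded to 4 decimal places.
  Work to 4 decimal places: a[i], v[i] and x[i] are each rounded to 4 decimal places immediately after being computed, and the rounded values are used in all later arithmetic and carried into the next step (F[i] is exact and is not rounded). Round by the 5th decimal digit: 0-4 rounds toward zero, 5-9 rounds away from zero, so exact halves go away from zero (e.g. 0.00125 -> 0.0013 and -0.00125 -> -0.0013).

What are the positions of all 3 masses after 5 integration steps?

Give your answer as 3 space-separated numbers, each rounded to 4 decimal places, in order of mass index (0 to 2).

Step 0: x=[7.0000 10.0000 19.0000] v=[0.0000 0.0000 0.0000]
Step 1: x=[6.3600 10.9600 18.5200] v=[-3.2000 4.8000 -2.4000]
Step 2: x=[5.4384 12.3936 17.7904] v=[-4.6080 7.1680 -3.6480]
Step 3: x=[4.7595 13.5779 17.1573] v=[-3.3946 5.9213 -3.1654]
Step 4: x=[4.7300 13.9239 16.9115] v=[-0.1475 1.7301 -1.2289]
Step 5: x=[5.4147 13.2769 17.1477] v=[3.4236 -3.2349 1.1810]

Answer: 5.4147 13.2769 17.1477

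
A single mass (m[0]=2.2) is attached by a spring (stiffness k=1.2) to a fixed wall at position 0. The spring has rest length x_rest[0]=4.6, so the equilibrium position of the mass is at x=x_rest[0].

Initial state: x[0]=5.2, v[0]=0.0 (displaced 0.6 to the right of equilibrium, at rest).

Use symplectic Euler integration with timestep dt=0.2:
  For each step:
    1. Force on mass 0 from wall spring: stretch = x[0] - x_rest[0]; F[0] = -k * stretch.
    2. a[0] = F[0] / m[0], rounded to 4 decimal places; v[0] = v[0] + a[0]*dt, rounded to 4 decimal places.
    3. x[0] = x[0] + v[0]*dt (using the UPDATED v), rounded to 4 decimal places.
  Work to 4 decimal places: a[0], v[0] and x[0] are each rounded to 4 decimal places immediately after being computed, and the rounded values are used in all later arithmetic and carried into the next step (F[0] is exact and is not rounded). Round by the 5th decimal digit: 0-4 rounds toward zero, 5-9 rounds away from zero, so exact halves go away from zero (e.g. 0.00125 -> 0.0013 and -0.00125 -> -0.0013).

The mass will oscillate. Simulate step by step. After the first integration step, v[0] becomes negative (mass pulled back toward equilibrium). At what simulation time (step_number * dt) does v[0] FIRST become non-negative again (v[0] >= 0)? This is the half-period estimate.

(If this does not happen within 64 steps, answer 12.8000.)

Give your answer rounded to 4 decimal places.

Step 0: x=[5.2000] v=[0.0000]
Step 1: x=[5.1869] v=[-0.0655]
Step 2: x=[5.1610] v=[-0.1295]
Step 3: x=[5.1229] v=[-0.1907]
Step 4: x=[5.0734] v=[-0.2477]
Step 5: x=[5.0135] v=[-0.2993]
Step 6: x=[4.9446] v=[-0.3444]
Step 7: x=[4.8682] v=[-0.3820]
Step 8: x=[4.7859] v=[-0.4113]
Step 9: x=[4.6996] v=[-0.4316]
Step 10: x=[4.6111] v=[-0.4425]
Step 11: x=[4.5224] v=[-0.4437]
Step 12: x=[4.4354] v=[-0.4352]
Step 13: x=[4.3520] v=[-0.4172]
Step 14: x=[4.2740] v=[-0.3901]
Step 15: x=[4.2031] v=[-0.3545]
Step 16: x=[4.1409] v=[-0.3112]
Step 17: x=[4.0887] v=[-0.2611]
Step 18: x=[4.0476] v=[-0.2053]
Step 19: x=[4.0186] v=[-0.1450]
Step 20: x=[4.0023] v=[-0.0816]
Step 21: x=[3.9990] v=[-0.0164]
Step 22: x=[4.0088] v=[0.0492]
First v>=0 after going negative at step 22, time=4.4000

Answer: 4.4000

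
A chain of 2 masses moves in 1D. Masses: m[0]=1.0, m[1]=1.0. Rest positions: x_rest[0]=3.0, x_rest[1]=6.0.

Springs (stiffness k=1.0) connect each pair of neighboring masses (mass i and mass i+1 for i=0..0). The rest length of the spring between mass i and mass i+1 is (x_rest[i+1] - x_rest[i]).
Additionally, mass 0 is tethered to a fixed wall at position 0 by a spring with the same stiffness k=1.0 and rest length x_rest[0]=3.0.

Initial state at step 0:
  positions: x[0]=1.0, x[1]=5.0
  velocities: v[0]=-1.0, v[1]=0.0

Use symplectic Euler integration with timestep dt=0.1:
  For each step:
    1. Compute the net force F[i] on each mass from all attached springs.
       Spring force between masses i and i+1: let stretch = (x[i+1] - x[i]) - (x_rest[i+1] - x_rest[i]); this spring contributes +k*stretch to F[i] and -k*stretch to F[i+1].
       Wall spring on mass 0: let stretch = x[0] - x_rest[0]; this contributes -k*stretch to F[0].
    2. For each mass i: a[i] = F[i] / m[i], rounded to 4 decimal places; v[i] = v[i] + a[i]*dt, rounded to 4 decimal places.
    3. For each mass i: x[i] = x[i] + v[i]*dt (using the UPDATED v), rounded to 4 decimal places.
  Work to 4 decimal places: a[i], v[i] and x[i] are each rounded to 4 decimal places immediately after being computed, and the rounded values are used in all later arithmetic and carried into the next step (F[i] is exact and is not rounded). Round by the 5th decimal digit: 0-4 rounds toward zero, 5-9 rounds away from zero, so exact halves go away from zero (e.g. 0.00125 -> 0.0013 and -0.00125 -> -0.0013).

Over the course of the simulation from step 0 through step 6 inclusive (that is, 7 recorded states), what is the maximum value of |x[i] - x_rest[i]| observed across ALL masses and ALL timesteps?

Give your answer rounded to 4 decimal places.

Answer: 2.1155

Derivation:
Step 0: x=[1.0000 5.0000] v=[-1.0000 0.0000]
Step 1: x=[0.9300 4.9900] v=[-0.7000 -0.1000]
Step 2: x=[0.8913 4.9694] v=[-0.3870 -0.2060]
Step 3: x=[0.8845 4.9380] v=[-0.0683 -0.3138]
Step 4: x=[0.9094 4.8961] v=[0.2486 -0.4192]
Step 5: x=[0.9650 4.8443] v=[0.5563 -0.5179]
Step 6: x=[1.0498 4.7837] v=[0.8477 -0.6058]
Max displacement = 2.1155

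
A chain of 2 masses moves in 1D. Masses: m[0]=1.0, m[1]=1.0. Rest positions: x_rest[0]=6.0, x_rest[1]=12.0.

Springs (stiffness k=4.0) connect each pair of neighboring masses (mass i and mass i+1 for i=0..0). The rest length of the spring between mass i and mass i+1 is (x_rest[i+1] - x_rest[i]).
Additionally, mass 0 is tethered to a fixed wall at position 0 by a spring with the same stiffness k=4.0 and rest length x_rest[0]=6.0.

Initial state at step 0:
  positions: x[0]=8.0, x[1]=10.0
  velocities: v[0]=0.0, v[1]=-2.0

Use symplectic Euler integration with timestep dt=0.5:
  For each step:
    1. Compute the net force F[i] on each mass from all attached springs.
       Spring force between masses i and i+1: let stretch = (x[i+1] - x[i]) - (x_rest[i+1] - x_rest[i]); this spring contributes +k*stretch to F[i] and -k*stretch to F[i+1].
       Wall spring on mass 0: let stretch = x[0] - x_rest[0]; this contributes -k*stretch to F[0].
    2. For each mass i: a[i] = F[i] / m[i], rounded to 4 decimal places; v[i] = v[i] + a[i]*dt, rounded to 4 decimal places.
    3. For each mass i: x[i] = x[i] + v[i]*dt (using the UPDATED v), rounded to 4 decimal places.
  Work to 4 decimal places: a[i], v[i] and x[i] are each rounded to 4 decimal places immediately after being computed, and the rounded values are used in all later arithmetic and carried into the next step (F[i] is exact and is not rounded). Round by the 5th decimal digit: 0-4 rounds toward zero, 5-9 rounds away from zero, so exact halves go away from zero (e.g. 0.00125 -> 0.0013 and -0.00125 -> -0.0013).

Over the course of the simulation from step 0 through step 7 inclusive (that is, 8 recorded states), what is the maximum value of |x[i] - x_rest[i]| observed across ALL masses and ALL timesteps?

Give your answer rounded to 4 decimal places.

Answer: 4.0000

Derivation:
Step 0: x=[8.0000 10.0000] v=[0.0000 -2.0000]
Step 1: x=[2.0000 13.0000] v=[-12.0000 6.0000]
Step 2: x=[5.0000 11.0000] v=[6.0000 -4.0000]
Step 3: x=[9.0000 9.0000] v=[8.0000 -4.0000]
Step 4: x=[4.0000 13.0000] v=[-10.0000 8.0000]
Step 5: x=[4.0000 14.0000] v=[0.0000 2.0000]
Step 6: x=[10.0000 11.0000] v=[12.0000 -6.0000]
Step 7: x=[7.0000 13.0000] v=[-6.0000 4.0000]
Max displacement = 4.0000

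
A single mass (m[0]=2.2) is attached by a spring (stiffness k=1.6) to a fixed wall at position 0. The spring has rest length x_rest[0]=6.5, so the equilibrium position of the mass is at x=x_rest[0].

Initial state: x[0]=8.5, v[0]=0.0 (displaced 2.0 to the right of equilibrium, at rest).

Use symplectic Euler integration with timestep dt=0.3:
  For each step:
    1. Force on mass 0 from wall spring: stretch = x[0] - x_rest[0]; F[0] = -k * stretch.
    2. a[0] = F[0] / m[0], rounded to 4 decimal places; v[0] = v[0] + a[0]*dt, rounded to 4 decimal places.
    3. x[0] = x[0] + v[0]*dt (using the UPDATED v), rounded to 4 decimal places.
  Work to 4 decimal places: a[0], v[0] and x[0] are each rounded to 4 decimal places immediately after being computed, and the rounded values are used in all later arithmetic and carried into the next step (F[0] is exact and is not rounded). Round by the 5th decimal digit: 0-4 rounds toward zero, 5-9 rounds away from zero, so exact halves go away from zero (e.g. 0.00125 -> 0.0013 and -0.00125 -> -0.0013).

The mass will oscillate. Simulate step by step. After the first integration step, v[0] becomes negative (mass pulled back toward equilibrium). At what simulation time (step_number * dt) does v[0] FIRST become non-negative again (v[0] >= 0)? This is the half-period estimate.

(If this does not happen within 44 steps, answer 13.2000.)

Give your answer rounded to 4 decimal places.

Step 0: x=[8.5000] v=[0.0000]
Step 1: x=[8.3691] v=[-0.4364]
Step 2: x=[8.1158] v=[-0.8442]
Step 3: x=[7.7568] v=[-1.1967]
Step 4: x=[7.3155] v=[-1.4709]
Step 5: x=[6.8209] v=[-1.6488]
Step 6: x=[6.3053] v=[-1.7188]
Step 7: x=[5.8024] v=[-1.6763]
Step 8: x=[5.3452] v=[-1.5241]
Step 9: x=[4.9636] v=[-1.2721]
Step 10: x=[4.6825] v=[-0.9369]
Step 11: x=[4.5204] v=[-0.5404]
Step 12: x=[4.4879] v=[-0.1085]
Step 13: x=[4.5871] v=[0.3305]
First v>=0 after going negative at step 13, time=3.9000

Answer: 3.9000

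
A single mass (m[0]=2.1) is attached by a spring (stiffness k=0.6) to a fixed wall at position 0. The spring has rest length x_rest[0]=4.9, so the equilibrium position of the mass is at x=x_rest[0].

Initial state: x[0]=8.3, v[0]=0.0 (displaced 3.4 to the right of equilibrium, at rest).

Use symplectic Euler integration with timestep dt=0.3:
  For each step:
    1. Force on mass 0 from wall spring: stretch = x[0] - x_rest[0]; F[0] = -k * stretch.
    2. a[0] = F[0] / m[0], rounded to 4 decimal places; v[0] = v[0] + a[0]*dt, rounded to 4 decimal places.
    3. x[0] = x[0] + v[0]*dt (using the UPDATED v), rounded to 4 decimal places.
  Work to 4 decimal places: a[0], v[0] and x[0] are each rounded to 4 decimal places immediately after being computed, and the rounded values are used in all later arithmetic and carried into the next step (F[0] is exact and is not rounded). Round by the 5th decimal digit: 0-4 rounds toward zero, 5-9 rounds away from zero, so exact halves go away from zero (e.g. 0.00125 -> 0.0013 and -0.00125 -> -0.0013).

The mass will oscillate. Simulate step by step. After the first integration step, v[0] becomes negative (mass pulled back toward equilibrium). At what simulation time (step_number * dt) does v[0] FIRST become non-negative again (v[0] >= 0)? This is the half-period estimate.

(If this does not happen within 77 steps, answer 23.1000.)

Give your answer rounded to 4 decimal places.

Step 0: x=[8.3000] v=[0.0000]
Step 1: x=[8.2126] v=[-0.2914]
Step 2: x=[8.0400] v=[-0.5754]
Step 3: x=[7.7867] v=[-0.8445]
Step 4: x=[7.4591] v=[-1.0919]
Step 5: x=[7.0657] v=[-1.3113]
Step 6: x=[6.6166] v=[-1.4969]
Step 7: x=[6.1234] v=[-1.6441]
Step 8: x=[5.5987] v=[-1.7490]
Step 9: x=[5.0560] v=[-1.8089]
Step 10: x=[4.5093] v=[-1.8223]
Step 11: x=[3.9727] v=[-1.7888]
Step 12: x=[3.4599] v=[-1.7093]
Step 13: x=[2.9841] v=[-1.5859]
Step 14: x=[2.5576] v=[-1.4217]
Step 15: x=[2.1913] v=[-1.2209]
Step 16: x=[1.8947] v=[-0.9887]
Step 17: x=[1.6754] v=[-0.7311]
Step 18: x=[1.5390] v=[-0.4547]
Step 19: x=[1.4890] v=[-0.1666]
Step 20: x=[1.5267] v=[0.1258]
First v>=0 after going negative at step 20, time=6.0000

Answer: 6.0000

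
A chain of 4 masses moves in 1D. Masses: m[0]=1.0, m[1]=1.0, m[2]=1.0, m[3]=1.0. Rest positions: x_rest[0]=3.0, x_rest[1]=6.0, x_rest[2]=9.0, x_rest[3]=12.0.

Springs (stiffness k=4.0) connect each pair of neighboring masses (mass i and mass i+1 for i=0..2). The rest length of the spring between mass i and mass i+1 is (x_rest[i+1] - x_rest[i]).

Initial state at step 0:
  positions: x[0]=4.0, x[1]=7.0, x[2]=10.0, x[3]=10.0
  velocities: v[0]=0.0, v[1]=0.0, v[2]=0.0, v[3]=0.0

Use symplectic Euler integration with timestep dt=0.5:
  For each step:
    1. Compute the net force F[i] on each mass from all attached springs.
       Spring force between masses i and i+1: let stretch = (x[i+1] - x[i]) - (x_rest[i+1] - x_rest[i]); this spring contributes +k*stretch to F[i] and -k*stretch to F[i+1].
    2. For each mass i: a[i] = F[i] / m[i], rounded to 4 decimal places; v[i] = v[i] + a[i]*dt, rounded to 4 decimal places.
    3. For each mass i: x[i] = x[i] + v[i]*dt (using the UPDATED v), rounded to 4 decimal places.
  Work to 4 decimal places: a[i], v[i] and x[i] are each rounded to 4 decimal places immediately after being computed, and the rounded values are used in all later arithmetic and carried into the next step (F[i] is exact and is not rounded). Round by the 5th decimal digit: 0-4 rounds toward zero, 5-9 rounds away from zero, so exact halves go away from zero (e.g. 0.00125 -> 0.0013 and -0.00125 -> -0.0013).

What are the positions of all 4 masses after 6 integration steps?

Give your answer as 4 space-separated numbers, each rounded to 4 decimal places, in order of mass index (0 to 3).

Answer: 4.0000 7.0000 7.0000 13.0000

Derivation:
Step 0: x=[4.0000 7.0000 10.0000 10.0000] v=[0.0000 0.0000 0.0000 0.0000]
Step 1: x=[4.0000 7.0000 7.0000 13.0000] v=[0.0000 0.0000 -6.0000 6.0000]
Step 2: x=[4.0000 4.0000 10.0000 13.0000] v=[0.0000 -6.0000 6.0000 0.0000]
Step 3: x=[1.0000 7.0000 10.0000 13.0000] v=[-6.0000 6.0000 0.0000 0.0000]
Step 4: x=[1.0000 7.0000 10.0000 13.0000] v=[0.0000 0.0000 0.0000 0.0000]
Step 5: x=[4.0000 4.0000 10.0000 13.0000] v=[6.0000 -6.0000 0.0000 0.0000]
Step 6: x=[4.0000 7.0000 7.0000 13.0000] v=[0.0000 6.0000 -6.0000 0.0000]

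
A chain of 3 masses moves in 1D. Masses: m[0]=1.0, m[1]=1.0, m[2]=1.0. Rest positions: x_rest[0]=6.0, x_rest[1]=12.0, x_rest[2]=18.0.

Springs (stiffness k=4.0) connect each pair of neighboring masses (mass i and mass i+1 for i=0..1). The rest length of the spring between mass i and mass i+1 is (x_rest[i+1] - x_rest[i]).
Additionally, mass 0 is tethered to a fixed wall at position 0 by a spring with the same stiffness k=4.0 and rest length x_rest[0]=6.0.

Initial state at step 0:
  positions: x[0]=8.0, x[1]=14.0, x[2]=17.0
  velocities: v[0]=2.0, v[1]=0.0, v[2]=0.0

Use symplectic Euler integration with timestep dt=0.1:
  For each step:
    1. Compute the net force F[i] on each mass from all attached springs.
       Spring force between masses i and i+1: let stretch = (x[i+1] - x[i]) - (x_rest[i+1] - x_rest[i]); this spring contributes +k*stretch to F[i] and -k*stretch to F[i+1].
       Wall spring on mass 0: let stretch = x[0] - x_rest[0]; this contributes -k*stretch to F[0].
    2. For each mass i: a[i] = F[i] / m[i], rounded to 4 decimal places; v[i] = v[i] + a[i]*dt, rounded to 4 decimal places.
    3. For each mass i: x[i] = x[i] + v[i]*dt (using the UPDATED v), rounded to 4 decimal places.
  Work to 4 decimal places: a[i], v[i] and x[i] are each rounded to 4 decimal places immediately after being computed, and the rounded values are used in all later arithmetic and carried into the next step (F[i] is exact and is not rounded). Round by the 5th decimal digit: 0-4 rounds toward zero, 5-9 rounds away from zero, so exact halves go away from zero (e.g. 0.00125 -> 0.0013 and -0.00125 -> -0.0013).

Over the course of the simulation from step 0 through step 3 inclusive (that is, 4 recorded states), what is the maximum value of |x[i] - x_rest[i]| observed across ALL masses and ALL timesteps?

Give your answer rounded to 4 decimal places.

Answer: 2.1456

Derivation:
Step 0: x=[8.0000 14.0000 17.0000] v=[2.0000 0.0000 0.0000]
Step 1: x=[8.1200 13.8800 17.1200] v=[1.2000 -1.2000 1.2000]
Step 2: x=[8.1456 13.6592 17.3504] v=[0.2560 -2.2080 2.3040]
Step 3: x=[8.0659 13.3655 17.6732] v=[-0.7968 -2.9370 3.2275]
Max displacement = 2.1456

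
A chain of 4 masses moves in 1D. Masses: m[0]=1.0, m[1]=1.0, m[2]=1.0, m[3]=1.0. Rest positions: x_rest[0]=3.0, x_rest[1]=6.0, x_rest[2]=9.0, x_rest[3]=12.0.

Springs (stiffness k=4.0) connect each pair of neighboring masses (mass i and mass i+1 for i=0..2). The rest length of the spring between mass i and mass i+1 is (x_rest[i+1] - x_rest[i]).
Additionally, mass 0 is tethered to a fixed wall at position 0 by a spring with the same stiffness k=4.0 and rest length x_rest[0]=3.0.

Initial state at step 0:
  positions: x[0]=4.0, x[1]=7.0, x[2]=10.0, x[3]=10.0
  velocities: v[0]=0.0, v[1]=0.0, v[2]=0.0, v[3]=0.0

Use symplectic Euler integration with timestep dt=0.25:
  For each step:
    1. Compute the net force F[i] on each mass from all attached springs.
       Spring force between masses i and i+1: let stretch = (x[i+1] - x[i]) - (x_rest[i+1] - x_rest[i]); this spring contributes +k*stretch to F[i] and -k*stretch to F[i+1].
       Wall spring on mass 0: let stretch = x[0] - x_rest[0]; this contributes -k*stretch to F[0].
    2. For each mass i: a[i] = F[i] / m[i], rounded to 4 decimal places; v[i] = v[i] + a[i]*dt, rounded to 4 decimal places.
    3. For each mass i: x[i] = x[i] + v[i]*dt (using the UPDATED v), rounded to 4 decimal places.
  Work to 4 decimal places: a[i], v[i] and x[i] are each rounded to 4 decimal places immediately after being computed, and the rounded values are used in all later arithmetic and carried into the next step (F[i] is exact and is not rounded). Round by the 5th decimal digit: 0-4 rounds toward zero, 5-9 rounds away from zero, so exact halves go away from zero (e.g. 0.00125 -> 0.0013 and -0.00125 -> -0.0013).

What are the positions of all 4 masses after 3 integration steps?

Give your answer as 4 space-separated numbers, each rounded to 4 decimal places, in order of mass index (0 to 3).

Answer: 3.0000 6.0469 7.8750 12.8594

Derivation:
Step 0: x=[4.0000 7.0000 10.0000 10.0000] v=[0.0000 0.0000 0.0000 0.0000]
Step 1: x=[3.7500 7.0000 9.2500 10.7500] v=[-1.0000 0.0000 -3.0000 3.0000]
Step 2: x=[3.3750 6.7500 8.3125 11.8750] v=[-1.5000 -1.0000 -3.7500 4.5000]
Step 3: x=[3.0000 6.0469 7.8750 12.8594] v=[-1.5000 -2.8125 -1.7500 3.9375]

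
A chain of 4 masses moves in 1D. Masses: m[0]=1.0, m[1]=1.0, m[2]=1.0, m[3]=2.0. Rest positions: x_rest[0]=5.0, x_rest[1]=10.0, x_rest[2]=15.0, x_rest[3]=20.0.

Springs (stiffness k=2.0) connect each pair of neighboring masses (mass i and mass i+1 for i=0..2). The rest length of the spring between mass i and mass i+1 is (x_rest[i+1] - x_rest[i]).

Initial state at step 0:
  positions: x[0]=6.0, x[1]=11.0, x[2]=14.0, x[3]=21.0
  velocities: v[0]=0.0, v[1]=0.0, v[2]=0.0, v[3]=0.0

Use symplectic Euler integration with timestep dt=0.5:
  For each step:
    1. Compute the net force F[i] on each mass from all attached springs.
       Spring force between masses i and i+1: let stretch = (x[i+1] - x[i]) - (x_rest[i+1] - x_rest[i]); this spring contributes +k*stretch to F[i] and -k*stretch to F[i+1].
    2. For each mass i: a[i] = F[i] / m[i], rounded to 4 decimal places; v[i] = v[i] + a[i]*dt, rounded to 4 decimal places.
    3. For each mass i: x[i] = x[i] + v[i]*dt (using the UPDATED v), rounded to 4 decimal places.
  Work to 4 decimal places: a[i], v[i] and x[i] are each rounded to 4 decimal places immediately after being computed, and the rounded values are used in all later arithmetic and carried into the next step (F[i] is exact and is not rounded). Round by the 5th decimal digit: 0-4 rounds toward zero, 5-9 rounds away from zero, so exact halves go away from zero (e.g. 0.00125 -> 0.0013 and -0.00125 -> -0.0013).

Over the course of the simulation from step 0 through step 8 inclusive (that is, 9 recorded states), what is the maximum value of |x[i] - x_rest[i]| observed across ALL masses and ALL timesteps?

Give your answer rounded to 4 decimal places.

Step 0: x=[6.0000 11.0000 14.0000 21.0000] v=[0.0000 0.0000 0.0000 0.0000]
Step 1: x=[6.0000 10.0000 16.0000 20.5000] v=[0.0000 -2.0000 4.0000 -1.0000]
Step 2: x=[5.5000 10.0000 17.2500 20.1250] v=[-1.0000 0.0000 2.5000 -0.7500]
Step 3: x=[4.7500 11.3750 16.3125 20.2813] v=[-1.5000 2.7500 -1.8750 0.3125]
Step 4: x=[4.8125 11.9063 14.8907 20.6954] v=[0.1250 1.0625 -2.8437 0.8281]
Step 5: x=[5.9219 10.3829 14.8790 20.9083] v=[2.2188 -3.0469 -0.0234 0.4258]
Step 6: x=[6.7618 8.8770 15.6339 20.8639] v=[1.6798 -3.0118 1.5098 -0.0889]
Step 7: x=[6.1593 9.6920 15.6254 20.7620] v=[-1.2050 1.6299 -0.0171 -0.2039]
Step 8: x=[4.8232 11.7073 15.2185 20.6259] v=[-2.6723 4.0306 -0.8139 -0.2722]
Max displacement = 2.2500

Answer: 2.2500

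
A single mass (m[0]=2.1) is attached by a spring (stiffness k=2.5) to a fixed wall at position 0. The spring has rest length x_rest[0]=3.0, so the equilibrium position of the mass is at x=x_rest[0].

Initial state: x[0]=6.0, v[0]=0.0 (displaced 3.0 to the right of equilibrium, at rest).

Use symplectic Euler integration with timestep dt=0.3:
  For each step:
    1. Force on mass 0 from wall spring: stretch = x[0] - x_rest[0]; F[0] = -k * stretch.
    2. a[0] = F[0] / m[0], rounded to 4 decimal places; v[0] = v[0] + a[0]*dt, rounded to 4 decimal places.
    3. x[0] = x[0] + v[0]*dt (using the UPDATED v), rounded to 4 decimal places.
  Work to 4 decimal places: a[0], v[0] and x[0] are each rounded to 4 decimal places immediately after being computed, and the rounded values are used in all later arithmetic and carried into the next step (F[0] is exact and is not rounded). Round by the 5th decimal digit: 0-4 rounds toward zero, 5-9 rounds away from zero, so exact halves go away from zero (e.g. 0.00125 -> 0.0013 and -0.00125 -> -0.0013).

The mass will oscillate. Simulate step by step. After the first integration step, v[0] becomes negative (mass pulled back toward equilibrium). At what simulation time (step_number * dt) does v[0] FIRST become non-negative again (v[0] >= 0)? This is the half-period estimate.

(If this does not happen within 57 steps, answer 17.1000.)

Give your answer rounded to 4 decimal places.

Step 0: x=[6.0000] v=[0.0000]
Step 1: x=[5.6786] v=[-1.0714]
Step 2: x=[5.0702] v=[-2.0280]
Step 3: x=[4.2400] v=[-2.7674]
Step 4: x=[3.2769] v=[-3.2103]
Step 5: x=[2.2841] v=[-3.3092]
Step 6: x=[1.3681] v=[-3.0535]
Step 7: x=[0.6269] v=[-2.4707]
Step 8: x=[0.1399] v=[-1.6232]
Step 9: x=[-0.0406] v=[-0.6017]
Step 10: x=[0.1047] v=[0.4842]
First v>=0 after going negative at step 10, time=3.0000

Answer: 3.0000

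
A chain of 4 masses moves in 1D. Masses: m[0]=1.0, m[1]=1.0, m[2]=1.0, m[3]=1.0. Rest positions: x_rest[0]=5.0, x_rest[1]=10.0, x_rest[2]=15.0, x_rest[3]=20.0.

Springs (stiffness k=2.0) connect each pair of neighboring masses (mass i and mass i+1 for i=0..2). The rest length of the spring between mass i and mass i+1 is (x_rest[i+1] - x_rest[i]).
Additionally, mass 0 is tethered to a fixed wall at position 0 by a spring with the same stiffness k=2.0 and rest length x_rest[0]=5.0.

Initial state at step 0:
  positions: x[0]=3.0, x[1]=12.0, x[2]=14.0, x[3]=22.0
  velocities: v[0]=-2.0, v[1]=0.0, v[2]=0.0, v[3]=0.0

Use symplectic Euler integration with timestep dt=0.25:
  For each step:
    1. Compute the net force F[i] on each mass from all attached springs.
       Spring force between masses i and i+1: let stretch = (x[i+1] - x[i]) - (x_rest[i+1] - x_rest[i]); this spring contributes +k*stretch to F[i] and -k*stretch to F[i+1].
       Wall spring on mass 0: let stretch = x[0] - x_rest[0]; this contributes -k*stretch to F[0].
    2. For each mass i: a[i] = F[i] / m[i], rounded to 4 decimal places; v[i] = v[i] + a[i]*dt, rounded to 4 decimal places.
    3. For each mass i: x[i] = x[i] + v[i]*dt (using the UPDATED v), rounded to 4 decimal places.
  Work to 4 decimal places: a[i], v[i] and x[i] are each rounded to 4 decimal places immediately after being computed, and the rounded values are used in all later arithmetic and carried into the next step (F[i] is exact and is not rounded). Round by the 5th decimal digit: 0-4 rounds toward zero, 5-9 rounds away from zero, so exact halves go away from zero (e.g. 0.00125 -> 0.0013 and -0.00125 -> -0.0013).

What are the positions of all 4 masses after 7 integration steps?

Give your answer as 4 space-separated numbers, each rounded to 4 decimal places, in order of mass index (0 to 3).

Answer: 5.3248 10.7441 14.1364 20.1363

Derivation:
Step 0: x=[3.0000 12.0000 14.0000 22.0000] v=[-2.0000 0.0000 0.0000 0.0000]
Step 1: x=[3.2500 11.1250 14.7500 21.6250] v=[1.0000 -3.5000 3.0000 -1.5000]
Step 2: x=[4.0781 9.7188 15.9063 21.0156] v=[3.3125 -5.6250 4.6250 -2.4375]
Step 3: x=[5.1016 8.3809 16.9278 20.3926] v=[4.0938 -5.3516 4.0859 -2.4922]
Step 4: x=[5.8973 7.7015 17.3140 19.9615] v=[3.1827 -2.7178 1.5449 -1.7246]
Step 5: x=[6.1814 7.9981 16.8296 19.8244] v=[1.1362 1.1864 -1.9376 -0.5484]
Step 6: x=[5.9199 9.1716 15.6156 19.9380] v=[-1.0462 4.6938 -4.8560 0.4542]
Step 7: x=[5.3248 10.7441 14.1364 20.1363] v=[-2.3803 6.2900 -5.9168 0.7930]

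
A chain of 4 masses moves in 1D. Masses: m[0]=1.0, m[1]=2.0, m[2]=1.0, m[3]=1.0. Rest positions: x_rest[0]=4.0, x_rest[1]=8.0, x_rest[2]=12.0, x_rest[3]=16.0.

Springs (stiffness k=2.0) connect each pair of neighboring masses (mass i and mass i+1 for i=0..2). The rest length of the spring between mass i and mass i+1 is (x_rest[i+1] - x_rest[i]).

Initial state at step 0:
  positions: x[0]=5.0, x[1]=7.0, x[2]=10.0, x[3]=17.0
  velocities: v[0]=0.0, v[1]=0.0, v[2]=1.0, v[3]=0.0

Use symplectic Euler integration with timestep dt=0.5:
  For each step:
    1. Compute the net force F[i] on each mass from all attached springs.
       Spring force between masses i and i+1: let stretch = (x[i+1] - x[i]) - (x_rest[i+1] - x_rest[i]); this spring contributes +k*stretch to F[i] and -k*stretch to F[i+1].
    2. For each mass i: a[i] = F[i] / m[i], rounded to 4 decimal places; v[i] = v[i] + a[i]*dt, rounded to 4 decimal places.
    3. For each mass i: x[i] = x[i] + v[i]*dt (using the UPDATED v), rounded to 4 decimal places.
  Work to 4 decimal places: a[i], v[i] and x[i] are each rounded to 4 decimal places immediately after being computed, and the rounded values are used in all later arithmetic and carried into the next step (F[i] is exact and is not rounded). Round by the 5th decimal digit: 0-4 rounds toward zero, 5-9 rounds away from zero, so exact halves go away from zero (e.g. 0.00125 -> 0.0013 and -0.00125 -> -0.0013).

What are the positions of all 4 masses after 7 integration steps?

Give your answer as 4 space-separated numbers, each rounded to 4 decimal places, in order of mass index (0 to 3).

Step 0: x=[5.0000 7.0000 10.0000 17.0000] v=[0.0000 0.0000 1.0000 0.0000]
Step 1: x=[4.0000 7.2500 12.5000 15.5000] v=[-2.0000 0.5000 5.0000 -3.0000]
Step 2: x=[2.6250 8.0000 13.8750 14.5000] v=[-2.7500 1.5000 2.7500 -2.0000]
Step 3: x=[1.9375 8.8750 12.6250 15.1875] v=[-1.3750 1.7500 -2.5000 1.3750]
Step 4: x=[2.7188 8.9532 10.7813 16.5938] v=[1.5625 0.1563 -3.6875 2.8125]
Step 5: x=[4.6173 7.9298 10.9298 17.0938] v=[3.7969 -2.0469 0.2969 1.0000]
Step 6: x=[6.1720 6.8282 12.6603 16.5118] v=[3.1094 -2.2032 3.4609 -1.1640]
Step 7: x=[6.0548 7.0206 13.4005 16.0041] v=[-0.2344 0.3848 1.4803 -1.0155]

Answer: 6.0548 7.0206 13.4005 16.0041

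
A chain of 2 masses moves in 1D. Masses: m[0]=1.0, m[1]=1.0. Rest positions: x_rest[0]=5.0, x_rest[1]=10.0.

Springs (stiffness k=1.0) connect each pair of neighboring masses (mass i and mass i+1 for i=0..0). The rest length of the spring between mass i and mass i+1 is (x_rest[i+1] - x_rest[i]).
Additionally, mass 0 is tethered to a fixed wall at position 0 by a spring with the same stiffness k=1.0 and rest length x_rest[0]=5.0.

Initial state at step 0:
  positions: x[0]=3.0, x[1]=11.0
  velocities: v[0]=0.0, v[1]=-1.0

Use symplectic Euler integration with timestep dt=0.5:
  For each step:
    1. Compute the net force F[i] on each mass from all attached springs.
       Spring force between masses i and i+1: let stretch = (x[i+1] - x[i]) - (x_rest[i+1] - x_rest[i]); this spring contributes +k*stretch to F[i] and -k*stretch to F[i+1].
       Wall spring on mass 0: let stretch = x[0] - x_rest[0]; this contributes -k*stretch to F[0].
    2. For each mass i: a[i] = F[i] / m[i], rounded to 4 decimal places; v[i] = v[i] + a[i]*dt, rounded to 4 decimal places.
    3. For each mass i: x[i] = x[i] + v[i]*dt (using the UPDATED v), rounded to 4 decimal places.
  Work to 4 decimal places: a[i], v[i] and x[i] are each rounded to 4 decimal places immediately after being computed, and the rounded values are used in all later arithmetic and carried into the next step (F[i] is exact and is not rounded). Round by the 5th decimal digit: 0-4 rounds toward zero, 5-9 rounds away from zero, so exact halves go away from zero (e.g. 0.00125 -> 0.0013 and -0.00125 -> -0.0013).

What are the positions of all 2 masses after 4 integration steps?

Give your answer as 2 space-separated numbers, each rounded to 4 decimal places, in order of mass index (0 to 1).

Step 0: x=[3.0000 11.0000] v=[0.0000 -1.0000]
Step 1: x=[4.2500 9.7500] v=[2.5000 -2.5000]
Step 2: x=[5.8125 8.3750] v=[3.1250 -2.7500]
Step 3: x=[6.5625 7.6094] v=[1.5000 -1.5313]
Step 4: x=[5.9336 7.8321] v=[-1.2578 0.4453]

Answer: 5.9336 7.8321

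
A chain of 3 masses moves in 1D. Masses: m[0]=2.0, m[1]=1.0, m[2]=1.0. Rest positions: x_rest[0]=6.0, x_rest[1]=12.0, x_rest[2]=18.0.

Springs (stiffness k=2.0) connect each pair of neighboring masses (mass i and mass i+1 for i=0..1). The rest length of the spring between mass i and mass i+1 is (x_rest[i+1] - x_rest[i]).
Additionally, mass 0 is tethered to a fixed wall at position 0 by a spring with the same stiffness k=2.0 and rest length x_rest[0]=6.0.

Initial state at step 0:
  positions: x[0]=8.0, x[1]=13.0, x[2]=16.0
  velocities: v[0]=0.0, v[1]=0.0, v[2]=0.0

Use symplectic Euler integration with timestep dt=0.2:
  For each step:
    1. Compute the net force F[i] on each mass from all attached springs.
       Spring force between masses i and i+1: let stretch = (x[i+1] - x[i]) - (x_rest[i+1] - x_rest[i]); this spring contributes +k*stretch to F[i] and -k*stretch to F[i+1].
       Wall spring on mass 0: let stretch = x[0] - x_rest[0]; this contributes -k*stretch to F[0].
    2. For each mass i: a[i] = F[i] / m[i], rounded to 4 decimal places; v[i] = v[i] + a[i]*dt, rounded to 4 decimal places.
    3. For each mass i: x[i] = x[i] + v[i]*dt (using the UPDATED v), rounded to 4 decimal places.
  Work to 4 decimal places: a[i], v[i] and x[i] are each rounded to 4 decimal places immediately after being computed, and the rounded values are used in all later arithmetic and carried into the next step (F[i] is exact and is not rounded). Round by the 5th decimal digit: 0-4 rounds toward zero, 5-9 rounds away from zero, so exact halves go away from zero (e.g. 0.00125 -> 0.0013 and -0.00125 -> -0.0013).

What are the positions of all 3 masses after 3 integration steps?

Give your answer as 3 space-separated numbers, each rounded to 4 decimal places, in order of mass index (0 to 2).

Step 0: x=[8.0000 13.0000 16.0000] v=[0.0000 0.0000 0.0000]
Step 1: x=[7.8800 12.8400 16.2400] v=[-0.6000 -0.8000 1.2000]
Step 2: x=[7.6432 12.5552 16.6880] v=[-1.1840 -1.4240 2.2400]
Step 3: x=[7.2972 12.2081 17.2854] v=[-1.7302 -1.7357 2.9869]

Answer: 7.2972 12.2081 17.2854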